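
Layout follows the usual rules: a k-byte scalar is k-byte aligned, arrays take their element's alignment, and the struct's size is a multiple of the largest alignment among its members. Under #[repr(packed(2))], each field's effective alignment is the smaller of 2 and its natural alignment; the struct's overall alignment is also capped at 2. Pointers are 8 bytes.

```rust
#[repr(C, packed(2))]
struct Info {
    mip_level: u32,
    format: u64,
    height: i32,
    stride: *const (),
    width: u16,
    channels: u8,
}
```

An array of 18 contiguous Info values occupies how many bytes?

@0: mip_level [4B, align 2] → 4
@4: format [8B, align 2] → 12
@12: height [4B, align 2] → 16
@16: stride [8B, align 2] → 24
@24: width [2B, align 2] → 26
@26: channels [1B, align 1] → 27
+1 tail pad (align 2)
size 28, align 2
array of 18: 18 × 28 = 504

504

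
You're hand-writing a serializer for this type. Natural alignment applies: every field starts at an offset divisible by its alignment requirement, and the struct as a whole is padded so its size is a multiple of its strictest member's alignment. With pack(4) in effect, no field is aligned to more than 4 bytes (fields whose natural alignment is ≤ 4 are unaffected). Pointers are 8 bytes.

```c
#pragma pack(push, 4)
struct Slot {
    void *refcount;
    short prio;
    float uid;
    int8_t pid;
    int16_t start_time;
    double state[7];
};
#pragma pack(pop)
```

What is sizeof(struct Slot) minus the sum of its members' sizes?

3

refcount at 0 (size 8, align 4) → ends 8
prio at 8 (size 2, align 2) → ends 10
pad 2 to align 4 for uid
uid at 12 (size 4, align 4) → ends 16
pid at 16 (size 1, align 1) → ends 17
pad 1 to align 2 for start_time
start_time at 18 (size 2, align 2) → ends 20
state at 20 (size 56, align 4) → ends 76
total 76 bytes, alignment 4
data bytes 73, size 76 → padding 3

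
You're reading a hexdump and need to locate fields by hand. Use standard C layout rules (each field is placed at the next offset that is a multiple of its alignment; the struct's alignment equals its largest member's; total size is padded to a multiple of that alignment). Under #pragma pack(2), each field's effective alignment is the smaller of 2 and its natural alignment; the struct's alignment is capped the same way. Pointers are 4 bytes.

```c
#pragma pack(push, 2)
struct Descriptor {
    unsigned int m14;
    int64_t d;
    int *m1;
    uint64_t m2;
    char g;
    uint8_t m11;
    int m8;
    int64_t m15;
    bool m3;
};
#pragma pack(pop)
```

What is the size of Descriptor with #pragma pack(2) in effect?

m14 at 0 (size 4, align 2) → ends 4
d at 4 (size 8, align 2) → ends 12
m1 at 12 (size 4, align 2) → ends 16
m2 at 16 (size 8, align 2) → ends 24
g at 24 (size 1, align 1) → ends 25
m11 at 25 (size 1, align 1) → ends 26
m8 at 26 (size 4, align 2) → ends 30
m15 at 30 (size 8, align 2) → ends 38
m3 at 38 (size 1, align 1) → ends 39
tail pad 1 to reach multiple of 2
total 40 bytes, alignment 2

40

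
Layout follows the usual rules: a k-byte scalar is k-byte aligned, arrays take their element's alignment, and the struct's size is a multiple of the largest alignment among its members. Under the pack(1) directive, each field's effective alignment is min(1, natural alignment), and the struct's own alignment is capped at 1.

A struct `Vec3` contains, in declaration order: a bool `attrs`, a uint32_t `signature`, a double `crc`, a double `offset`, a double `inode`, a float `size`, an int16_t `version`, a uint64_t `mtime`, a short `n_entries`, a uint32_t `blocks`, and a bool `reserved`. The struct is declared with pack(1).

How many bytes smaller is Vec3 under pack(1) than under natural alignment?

natural layout:
  @0: attrs [1B, align 1] → 1
  +3 pad (align 4)
  @4: signature [4B, align 4] → 8
  @8: crc [8B, align 8] → 16
  @16: offset [8B, align 8] → 24
  @24: inode [8B, align 8] → 32
  @32: size [4B, align 4] → 36
  @36: version [2B, align 2] → 38
  +2 pad (align 8)
  @40: mtime [8B, align 8] → 48
  @48: n_entries [2B, align 2] → 50
  +2 pad (align 4)
  @52: blocks [4B, align 4] → 56
  @56: reserved [1B, align 1] → 57
  +7 tail pad (align 8)
  size 64, align 8
packed(1) layout:
  @0: attrs [1B, align 1] → 1
  @1: signature [4B, align 1] → 5
  @5: crc [8B, align 1] → 13
  @13: offset [8B, align 1] → 21
  @21: inode [8B, align 1] → 29
  @29: size [4B, align 1] → 33
  @33: version [2B, align 1] → 35
  @35: mtime [8B, align 1] → 43
  @43: n_entries [2B, align 1] → 45
  @45: blocks [4B, align 1] → 49
  @49: reserved [1B, align 1] → 50
  size 50, align 1
64 − 50 = 14

14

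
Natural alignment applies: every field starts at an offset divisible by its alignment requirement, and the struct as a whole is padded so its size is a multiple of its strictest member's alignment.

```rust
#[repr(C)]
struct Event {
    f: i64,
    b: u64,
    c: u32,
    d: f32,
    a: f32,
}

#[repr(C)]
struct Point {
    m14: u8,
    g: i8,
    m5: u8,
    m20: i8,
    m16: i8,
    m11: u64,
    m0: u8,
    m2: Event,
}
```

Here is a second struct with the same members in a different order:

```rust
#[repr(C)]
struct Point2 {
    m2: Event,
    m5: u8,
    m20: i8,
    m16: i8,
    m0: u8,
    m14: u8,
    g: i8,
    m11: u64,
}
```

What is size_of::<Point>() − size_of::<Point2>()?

8

Event: f at 0 (size 8, align 8) → ends 8; b at 8 (size 8, align 8) → ends 16; c at 16 (size 4, align 4) → ends 20; d at 20 (size 4, align 4) → ends 24; a at 24 (size 4, align 4) → ends 28; tail pad 4 to reach multiple of 8; total 32 bytes, alignment 8
m14 at 0 (size 1, align 1) → ends 1
g at 1 (size 1, align 1) → ends 2
m5 at 2 (size 1, align 1) → ends 3
m20 at 3 (size 1, align 1) → ends 4
m16 at 4 (size 1, align 1) → ends 5
pad 3 to align 8 for m11
m11 at 8 (size 8, align 8) → ends 16
m0 at 16 (size 1, align 1) → ends 17
pad 7 to align 8 for m2
m2 at 24 (size 32, align 8) → ends 56
total 56 bytes, alignment 8
— Point2 —
m2 at 0 (size 32, align 8) → ends 32
m5 at 32 (size 1, align 1) → ends 33
m20 at 33 (size 1, align 1) → ends 34
m16 at 34 (size 1, align 1) → ends 35
m0 at 35 (size 1, align 1) → ends 36
m14 at 36 (size 1, align 1) → ends 37
g at 37 (size 1, align 1) → ends 38
pad 2 to align 8 for m11
m11 at 40 (size 8, align 8) → ends 48
total 48 bytes, alignment 8
56 − 48 = 8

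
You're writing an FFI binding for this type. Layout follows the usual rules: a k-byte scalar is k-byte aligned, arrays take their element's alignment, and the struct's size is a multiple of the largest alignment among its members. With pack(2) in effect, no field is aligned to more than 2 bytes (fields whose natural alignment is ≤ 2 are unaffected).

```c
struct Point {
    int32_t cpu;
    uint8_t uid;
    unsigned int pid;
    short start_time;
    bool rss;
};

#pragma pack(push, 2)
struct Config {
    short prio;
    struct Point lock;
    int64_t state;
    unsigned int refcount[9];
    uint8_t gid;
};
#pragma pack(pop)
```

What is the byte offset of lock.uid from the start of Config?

6

Point: cpu at 0 (size 4, align 4) → ends 4; uid at 4 (size 1, align 1) → ends 5; pad 3 to align 4 for pid; pid at 8 (size 4, align 4) → ends 12; start_time at 12 (size 2, align 2) → ends 14; rss at 14 (size 1, align 1) → ends 15; tail pad 1 to reach multiple of 4; total 16 bytes, alignment 4
prio at 0 (size 2, align 2) → ends 2
lock at 2 (size 16, align 2) → ends 18
within Point: uid at 4
2 + 4 = 6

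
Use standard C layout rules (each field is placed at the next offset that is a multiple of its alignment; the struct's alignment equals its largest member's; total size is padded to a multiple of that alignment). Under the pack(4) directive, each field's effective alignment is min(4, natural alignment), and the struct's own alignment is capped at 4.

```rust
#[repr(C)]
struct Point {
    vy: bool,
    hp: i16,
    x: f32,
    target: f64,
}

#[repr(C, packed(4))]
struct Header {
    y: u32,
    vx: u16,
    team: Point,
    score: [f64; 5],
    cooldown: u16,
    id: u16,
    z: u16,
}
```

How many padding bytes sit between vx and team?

2

Point: 0..1  vy  (1B, 1-aligned); 1..2  -- padding (1B); 2..4  hp  (2B, 2-aligned); 4..8  x  (4B, 4-aligned); 8..16  target  (8B, 8-aligned); sizeof = 16, alignof = 8
0..4  y  (4B, 4-aligned)
4..6  vx  (2B, 2-aligned)
6..8  -- padding (2B)
8..24  team  (16B, 4-aligned)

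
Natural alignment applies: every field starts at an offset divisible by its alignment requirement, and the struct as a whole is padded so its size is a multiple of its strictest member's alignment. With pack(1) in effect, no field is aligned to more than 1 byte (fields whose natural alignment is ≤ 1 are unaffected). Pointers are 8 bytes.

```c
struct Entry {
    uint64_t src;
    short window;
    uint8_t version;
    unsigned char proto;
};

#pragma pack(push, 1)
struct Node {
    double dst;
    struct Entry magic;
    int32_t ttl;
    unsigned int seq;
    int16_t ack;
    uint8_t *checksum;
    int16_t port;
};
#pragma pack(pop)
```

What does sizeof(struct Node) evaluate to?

Entry: 0..8  src  (8B, 8-aligned); 8..10  window  (2B, 2-aligned); 10..11  version  (1B, 1-aligned); 11..12  proto  (1B, 1-aligned); 12..16  -- tail padding (4B); sizeof = 16, alignof = 8
0..8  dst  (8B, 1-aligned)
8..24  magic  (16B, 1-aligned)
24..28  ttl  (4B, 1-aligned)
28..32  seq  (4B, 1-aligned)
32..34  ack  (2B, 1-aligned)
34..42  checksum  (8B, 1-aligned)
42..44  port  (2B, 1-aligned)
sizeof = 44, alignof = 1

44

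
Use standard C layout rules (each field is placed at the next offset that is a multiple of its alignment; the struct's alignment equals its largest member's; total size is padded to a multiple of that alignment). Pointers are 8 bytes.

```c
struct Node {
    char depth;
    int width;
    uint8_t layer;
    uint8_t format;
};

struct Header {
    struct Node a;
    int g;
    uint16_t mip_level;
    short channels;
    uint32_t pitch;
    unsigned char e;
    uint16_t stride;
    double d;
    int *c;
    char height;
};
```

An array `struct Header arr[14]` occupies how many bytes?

784

Node: @0: depth [1B, align 1] → 1; +3 pad (align 4); @4: width [4B, align 4] → 8; @8: layer [1B, align 1] → 9; @9: format [1B, align 1] → 10; +2 tail pad (align 4); size 12, align 4
@0: a [12B, align 4] → 12
@12: g [4B, align 4] → 16
@16: mip_level [2B, align 2] → 18
@18: channels [2B, align 2] → 20
@20: pitch [4B, align 4] → 24
@24: e [1B, align 1] → 25
+1 pad (align 2)
@26: stride [2B, align 2] → 28
+4 pad (align 8)
@32: d [8B, align 8] → 40
@40: c [8B, align 8] → 48
@48: height [1B, align 1] → 49
+7 tail pad (align 8)
size 56, align 8
array of 14: 14 × 56 = 784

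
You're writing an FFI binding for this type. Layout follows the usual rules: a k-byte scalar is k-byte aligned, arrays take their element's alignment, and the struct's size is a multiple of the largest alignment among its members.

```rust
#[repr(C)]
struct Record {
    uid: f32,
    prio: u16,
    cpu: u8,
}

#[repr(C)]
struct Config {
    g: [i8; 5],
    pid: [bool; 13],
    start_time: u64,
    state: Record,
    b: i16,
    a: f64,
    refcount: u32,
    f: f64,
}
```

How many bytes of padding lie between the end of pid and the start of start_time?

Record: 0..4  uid  (4B, 4-aligned); 4..6  prio  (2B, 2-aligned); 6..7  cpu  (1B, 1-aligned); 7..8  -- tail padding (1B); sizeof = 8, alignof = 4
0..5  g  (5B, 1-aligned)
5..18  pid  (13B, 1-aligned)
18..24  -- padding (6B)
24..32  start_time  (8B, 8-aligned)

6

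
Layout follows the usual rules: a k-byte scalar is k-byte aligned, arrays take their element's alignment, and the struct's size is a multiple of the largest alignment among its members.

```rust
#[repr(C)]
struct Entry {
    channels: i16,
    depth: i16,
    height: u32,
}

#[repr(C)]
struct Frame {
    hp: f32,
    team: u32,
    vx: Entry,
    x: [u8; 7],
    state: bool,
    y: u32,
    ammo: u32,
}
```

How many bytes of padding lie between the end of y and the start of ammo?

0

Entry: 0..2  channels  (2B, 2-aligned); 2..4  depth  (2B, 2-aligned); 4..8  height  (4B, 4-aligned); sizeof = 8, alignof = 4
0..4  hp  (4B, 4-aligned)
4..8  team  (4B, 4-aligned)
8..16  vx  (8B, 4-aligned)
16..23  x  (7B, 1-aligned)
23..24  state  (1B, 1-aligned)
24..28  y  (4B, 4-aligned)
28..32  ammo  (4B, 4-aligned)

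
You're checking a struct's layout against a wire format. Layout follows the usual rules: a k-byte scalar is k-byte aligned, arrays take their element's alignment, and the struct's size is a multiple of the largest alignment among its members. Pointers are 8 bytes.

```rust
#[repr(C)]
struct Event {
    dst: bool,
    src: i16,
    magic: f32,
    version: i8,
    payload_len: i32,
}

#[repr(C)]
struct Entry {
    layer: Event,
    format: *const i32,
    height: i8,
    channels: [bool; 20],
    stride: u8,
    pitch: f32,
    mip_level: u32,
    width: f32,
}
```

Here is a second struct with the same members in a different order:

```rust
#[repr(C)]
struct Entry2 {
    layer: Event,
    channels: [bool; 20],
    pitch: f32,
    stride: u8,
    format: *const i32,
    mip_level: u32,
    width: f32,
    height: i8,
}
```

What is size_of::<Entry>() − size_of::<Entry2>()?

Event: @0: dst [1B, align 1] → 1; +1 pad (align 2); @2: src [2B, align 2] → 4; @4: magic [4B, align 4] → 8; @8: version [1B, align 1] → 9; +3 pad (align 4); @12: payload_len [4B, align 4] → 16; size 16, align 4
@0: layer [16B, align 4] → 16
@16: format [8B, align 8] → 24
@24: height [1B, align 1] → 25
@25: channels [20B, align 1] → 45
@45: stride [1B, align 1] → 46
+2 pad (align 4)
@48: pitch [4B, align 4] → 52
@52: mip_level [4B, align 4] → 56
@56: width [4B, align 4] → 60
+4 tail pad (align 8)
size 64, align 8
— Entry2 —
@0: layer [16B, align 4] → 16
@16: channels [20B, align 1] → 36
@36: pitch [4B, align 4] → 40
@40: stride [1B, align 1] → 41
+7 pad (align 8)
@48: format [8B, align 8] → 56
@56: mip_level [4B, align 4] → 60
@60: width [4B, align 4] → 64
@64: height [1B, align 1] → 65
+7 tail pad (align 8)
size 72, align 8
64 − 72 = -8

-8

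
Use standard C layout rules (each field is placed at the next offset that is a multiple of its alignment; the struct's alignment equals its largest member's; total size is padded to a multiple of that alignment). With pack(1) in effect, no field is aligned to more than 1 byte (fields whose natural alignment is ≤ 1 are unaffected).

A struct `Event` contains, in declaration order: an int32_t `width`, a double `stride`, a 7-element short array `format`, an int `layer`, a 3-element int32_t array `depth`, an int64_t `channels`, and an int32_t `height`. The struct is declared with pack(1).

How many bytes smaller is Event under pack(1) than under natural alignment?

10

natural layout:
  0..4  width  (4B, 4-aligned)
  4..8  -- padding (4B)
  8..16  stride  (8B, 8-aligned)
  16..30  format  (14B, 2-aligned)
  30..32  -- padding (2B)
  32..36  layer  (4B, 4-aligned)
  36..48  depth  (12B, 4-aligned)
  48..56  channels  (8B, 8-aligned)
  56..60  height  (4B, 4-aligned)
  60..64  -- tail padding (4B)
  sizeof = 64, alignof = 8
packed(1) layout:
  0..4  width  (4B, 1-aligned)
  4..12  stride  (8B, 1-aligned)
  12..26  format  (14B, 1-aligned)
  26..30  layer  (4B, 1-aligned)
  30..42  depth  (12B, 1-aligned)
  42..50  channels  (8B, 1-aligned)
  50..54  height  (4B, 1-aligned)
  sizeof = 54, alignof = 1
64 − 54 = 10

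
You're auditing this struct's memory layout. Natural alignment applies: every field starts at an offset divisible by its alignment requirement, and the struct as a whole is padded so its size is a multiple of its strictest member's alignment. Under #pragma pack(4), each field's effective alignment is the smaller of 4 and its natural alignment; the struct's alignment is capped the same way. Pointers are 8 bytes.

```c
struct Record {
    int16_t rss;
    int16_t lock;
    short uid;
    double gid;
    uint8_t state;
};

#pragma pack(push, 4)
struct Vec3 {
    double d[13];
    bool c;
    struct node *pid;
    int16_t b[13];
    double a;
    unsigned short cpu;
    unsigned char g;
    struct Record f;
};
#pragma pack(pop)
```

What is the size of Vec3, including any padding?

Record: @0: rss [2B, align 2] → 2; @2: lock [2B, align 2] → 4; @4: uid [2B, align 2] → 6; +2 pad (align 8); @8: gid [8B, align 8] → 16; @16: state [1B, align 1] → 17; +7 tail pad (align 8); size 24, align 8
@0: d [104B, align 4] → 104
@104: c [1B, align 1] → 105
+3 pad (align 4)
@108: pid [8B, align 4] → 116
@116: b [26B, align 2] → 142
+2 pad (align 4)
@144: a [8B, align 4] → 152
@152: cpu [2B, align 2] → 154
@154: g [1B, align 1] → 155
+1 pad (align 4)
@156: f [24B, align 4] → 180
size 180, align 4

180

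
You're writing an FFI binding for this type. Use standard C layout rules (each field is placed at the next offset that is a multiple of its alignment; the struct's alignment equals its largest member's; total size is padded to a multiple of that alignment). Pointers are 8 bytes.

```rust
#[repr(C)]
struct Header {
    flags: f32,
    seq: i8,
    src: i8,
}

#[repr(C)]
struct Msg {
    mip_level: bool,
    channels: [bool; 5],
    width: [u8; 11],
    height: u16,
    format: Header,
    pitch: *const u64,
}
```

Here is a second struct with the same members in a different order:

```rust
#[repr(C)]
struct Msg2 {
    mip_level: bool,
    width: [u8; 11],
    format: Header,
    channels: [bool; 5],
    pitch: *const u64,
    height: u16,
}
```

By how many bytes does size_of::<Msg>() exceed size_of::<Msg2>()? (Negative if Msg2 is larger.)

Header: @0: flags [4B, align 4] → 4; @4: seq [1B, align 1] → 5; @5: src [1B, align 1] → 6; +2 tail pad (align 4); size 8, align 4
@0: mip_level [1B, align 1] → 1
@1: channels [5B, align 1] → 6
@6: width [11B, align 1] → 17
+1 pad (align 2)
@18: height [2B, align 2] → 20
@20: format [8B, align 4] → 28
+4 pad (align 8)
@32: pitch [8B, align 8] → 40
size 40, align 8
— Msg2 —
@0: mip_level [1B, align 1] → 1
@1: width [11B, align 1] → 12
@12: format [8B, align 4] → 20
@20: channels [5B, align 1] → 25
+7 pad (align 8)
@32: pitch [8B, align 8] → 40
@40: height [2B, align 2] → 42
+6 tail pad (align 8)
size 48, align 8
40 − 48 = -8

-8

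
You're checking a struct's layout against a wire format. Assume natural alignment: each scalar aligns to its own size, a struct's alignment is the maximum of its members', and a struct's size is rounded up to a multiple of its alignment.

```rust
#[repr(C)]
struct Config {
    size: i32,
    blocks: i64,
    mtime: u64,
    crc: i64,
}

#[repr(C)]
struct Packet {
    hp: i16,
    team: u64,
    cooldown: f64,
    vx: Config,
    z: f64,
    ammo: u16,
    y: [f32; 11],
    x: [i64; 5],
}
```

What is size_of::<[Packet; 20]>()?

3040

Config: 0..4  size  (4B, 4-aligned); 4..8  -- padding (4B); 8..16  blocks  (8B, 8-aligned); 16..24  mtime  (8B, 8-aligned); 24..32  crc  (8B, 8-aligned); sizeof = 32, alignof = 8
0..2  hp  (2B, 2-aligned)
2..8  -- padding (6B)
8..16  team  (8B, 8-aligned)
16..24  cooldown  (8B, 8-aligned)
24..56  vx  (32B, 8-aligned)
56..64  z  (8B, 8-aligned)
64..66  ammo  (2B, 2-aligned)
66..68  -- padding (2B)
68..112  y  (44B, 4-aligned)
112..152  x  (40B, 8-aligned)
sizeof = 152, alignof = 8
array of 20: 20 × 152 = 3040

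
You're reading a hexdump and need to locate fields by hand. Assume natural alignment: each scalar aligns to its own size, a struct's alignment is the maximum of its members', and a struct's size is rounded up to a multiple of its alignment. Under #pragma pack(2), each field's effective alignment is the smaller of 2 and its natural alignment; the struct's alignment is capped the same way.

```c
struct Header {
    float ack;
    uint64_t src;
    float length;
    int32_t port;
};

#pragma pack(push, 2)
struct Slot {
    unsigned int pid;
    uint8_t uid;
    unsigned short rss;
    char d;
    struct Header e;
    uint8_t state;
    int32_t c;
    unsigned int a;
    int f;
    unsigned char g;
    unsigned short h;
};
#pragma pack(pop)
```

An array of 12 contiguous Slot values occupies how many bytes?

624

Header: 0..4  ack  (4B, 4-aligned); 4..8  -- padding (4B); 8..16  src  (8B, 8-aligned); 16..20  length  (4B, 4-aligned); 20..24  port  (4B, 4-aligned); sizeof = 24, alignof = 8
0..4  pid  (4B, 2-aligned)
4..5  uid  (1B, 1-aligned)
5..6  -- padding (1B)
6..8  rss  (2B, 2-aligned)
8..9  d  (1B, 1-aligned)
9..10  -- padding (1B)
10..34  e  (24B, 2-aligned)
34..35  state  (1B, 1-aligned)
35..36  -- padding (1B)
36..40  c  (4B, 2-aligned)
40..44  a  (4B, 2-aligned)
44..48  f  (4B, 2-aligned)
48..49  g  (1B, 1-aligned)
49..50  -- padding (1B)
50..52  h  (2B, 2-aligned)
sizeof = 52, alignof = 2
array of 12: 12 × 52 = 624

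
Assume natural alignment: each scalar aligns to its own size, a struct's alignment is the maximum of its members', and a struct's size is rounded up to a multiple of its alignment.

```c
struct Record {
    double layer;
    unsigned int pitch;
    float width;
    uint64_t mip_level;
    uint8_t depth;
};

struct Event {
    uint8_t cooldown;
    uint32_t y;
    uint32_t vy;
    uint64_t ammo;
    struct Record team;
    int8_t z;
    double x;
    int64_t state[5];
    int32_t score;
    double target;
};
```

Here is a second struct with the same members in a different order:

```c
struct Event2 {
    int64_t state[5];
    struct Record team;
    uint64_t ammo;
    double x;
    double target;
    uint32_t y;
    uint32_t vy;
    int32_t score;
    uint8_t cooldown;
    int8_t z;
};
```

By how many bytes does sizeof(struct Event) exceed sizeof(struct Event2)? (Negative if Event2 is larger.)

16

Record: layer at 0 (size 8, align 8) → ends 8; pitch at 8 (size 4, align 4) → ends 12; width at 12 (size 4, align 4) → ends 16; mip_level at 16 (size 8, align 8) → ends 24; depth at 24 (size 1, align 1) → ends 25; tail pad 7 to reach multiple of 8; total 32 bytes, alignment 8
cooldown at 0 (size 1, align 1) → ends 1
pad 3 to align 4 for y
y at 4 (size 4, align 4) → ends 8
vy at 8 (size 4, align 4) → ends 12
pad 4 to align 8 for ammo
ammo at 16 (size 8, align 8) → ends 24
team at 24 (size 32, align 8) → ends 56
z at 56 (size 1, align 1) → ends 57
pad 7 to align 8 for x
x at 64 (size 8, align 8) → ends 72
state at 72 (size 40, align 8) → ends 112
score at 112 (size 4, align 4) → ends 116
pad 4 to align 8 for target
target at 120 (size 8, align 8) → ends 128
total 128 bytes, alignment 8
— Event2 —
state at 0 (size 40, align 8) → ends 40
team at 40 (size 32, align 8) → ends 72
ammo at 72 (size 8, align 8) → ends 80
x at 80 (size 8, align 8) → ends 88
target at 88 (size 8, align 8) → ends 96
y at 96 (size 4, align 4) → ends 100
vy at 100 (size 4, align 4) → ends 104
score at 104 (size 4, align 4) → ends 108
cooldown at 108 (size 1, align 1) → ends 109
z at 109 (size 1, align 1) → ends 110
tail pad 2 to reach multiple of 8
total 112 bytes, alignment 8
128 − 112 = 16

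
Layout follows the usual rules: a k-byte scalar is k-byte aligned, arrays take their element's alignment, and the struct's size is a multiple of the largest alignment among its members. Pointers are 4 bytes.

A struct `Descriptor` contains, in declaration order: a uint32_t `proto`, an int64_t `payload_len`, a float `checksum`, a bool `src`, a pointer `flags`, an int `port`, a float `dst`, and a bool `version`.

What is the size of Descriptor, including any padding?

40

@0: proto [4B, align 4] → 4
+4 pad (align 8)
@8: payload_len [8B, align 8] → 16
@16: checksum [4B, align 4] → 20
@20: src [1B, align 1] → 21
+3 pad (align 4)
@24: flags [4B, align 4] → 28
@28: port [4B, align 4] → 32
@32: dst [4B, align 4] → 36
@36: version [1B, align 1] → 37
+3 tail pad (align 8)
size 40, align 8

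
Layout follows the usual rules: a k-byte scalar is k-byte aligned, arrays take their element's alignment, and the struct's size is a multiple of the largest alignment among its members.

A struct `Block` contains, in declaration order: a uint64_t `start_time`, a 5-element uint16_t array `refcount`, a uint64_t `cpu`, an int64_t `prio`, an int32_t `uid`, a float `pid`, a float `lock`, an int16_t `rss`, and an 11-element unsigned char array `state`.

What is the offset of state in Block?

start_time at 0 (size 8, align 8) → ends 8
refcount at 8 (size 10, align 2) → ends 18
pad 6 to align 8 for cpu
cpu at 24 (size 8, align 8) → ends 32
prio at 32 (size 8, align 8) → ends 40
uid at 40 (size 4, align 4) → ends 44
pid at 44 (size 4, align 4) → ends 48
lock at 48 (size 4, align 4) → ends 52
rss at 52 (size 2, align 2) → ends 54
state at 54 (size 11, align 1) → ends 65

54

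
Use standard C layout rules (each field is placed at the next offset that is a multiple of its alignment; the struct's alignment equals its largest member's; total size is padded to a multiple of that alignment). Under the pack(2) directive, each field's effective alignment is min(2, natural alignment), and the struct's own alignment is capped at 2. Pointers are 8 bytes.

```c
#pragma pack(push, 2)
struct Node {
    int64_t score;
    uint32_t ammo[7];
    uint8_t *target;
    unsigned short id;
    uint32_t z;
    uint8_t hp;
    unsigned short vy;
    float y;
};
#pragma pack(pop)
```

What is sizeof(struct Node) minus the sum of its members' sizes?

0..8  score  (8B, 2-aligned)
8..36  ammo  (28B, 2-aligned)
36..44  target  (8B, 2-aligned)
44..46  id  (2B, 2-aligned)
46..50  z  (4B, 2-aligned)
50..51  hp  (1B, 1-aligned)
51..52  -- padding (1B)
52..54  vy  (2B, 2-aligned)
54..58  y  (4B, 2-aligned)
sizeof = 58, alignof = 2
data bytes 57, size 58 → padding 1

1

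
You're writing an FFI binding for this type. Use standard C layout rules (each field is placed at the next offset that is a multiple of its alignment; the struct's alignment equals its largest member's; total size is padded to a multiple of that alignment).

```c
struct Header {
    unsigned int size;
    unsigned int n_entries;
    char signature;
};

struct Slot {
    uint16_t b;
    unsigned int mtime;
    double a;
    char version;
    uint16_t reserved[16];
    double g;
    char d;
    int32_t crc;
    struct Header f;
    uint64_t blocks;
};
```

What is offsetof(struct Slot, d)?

64

Header: 0..4  size  (4B, 4-aligned); 4..8  n_entries  (4B, 4-aligned); 8..9  signature  (1B, 1-aligned); 9..12  -- tail padding (3B); sizeof = 12, alignof = 4
0..2  b  (2B, 2-aligned)
2..4  -- padding (2B)
4..8  mtime  (4B, 4-aligned)
8..16  a  (8B, 8-aligned)
16..17  version  (1B, 1-aligned)
17..18  -- padding (1B)
18..50  reserved  (32B, 2-aligned)
50..56  -- padding (6B)
56..64  g  (8B, 8-aligned)
64..65  d  (1B, 1-aligned)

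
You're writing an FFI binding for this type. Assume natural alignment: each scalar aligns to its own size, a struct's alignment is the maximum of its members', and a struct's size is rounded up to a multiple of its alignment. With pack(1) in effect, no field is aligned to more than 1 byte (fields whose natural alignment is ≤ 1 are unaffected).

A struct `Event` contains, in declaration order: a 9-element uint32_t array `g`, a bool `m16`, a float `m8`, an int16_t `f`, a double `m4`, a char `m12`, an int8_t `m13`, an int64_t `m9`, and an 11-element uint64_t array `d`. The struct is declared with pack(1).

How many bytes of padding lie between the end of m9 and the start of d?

0..36  g  (36B, 1-aligned)
36..37  m16  (1B, 1-aligned)
37..41  m8  (4B, 1-aligned)
41..43  f  (2B, 1-aligned)
43..51  m4  (8B, 1-aligned)
51..52  m12  (1B, 1-aligned)
52..53  m13  (1B, 1-aligned)
53..61  m9  (8B, 1-aligned)
61..149  d  (88B, 1-aligned)

0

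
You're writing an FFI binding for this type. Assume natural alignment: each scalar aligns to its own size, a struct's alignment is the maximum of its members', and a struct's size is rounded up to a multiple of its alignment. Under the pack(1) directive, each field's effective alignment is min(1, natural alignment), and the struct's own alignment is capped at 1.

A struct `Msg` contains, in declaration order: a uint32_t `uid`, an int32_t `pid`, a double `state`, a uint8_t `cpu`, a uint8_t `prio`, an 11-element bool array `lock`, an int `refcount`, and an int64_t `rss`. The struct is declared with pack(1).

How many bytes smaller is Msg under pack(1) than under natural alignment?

7

natural layout:
  uid at 0 (size 4, align 4) → ends 4
  pid at 4 (size 4, align 4) → ends 8
  state at 8 (size 8, align 8) → ends 16
  cpu at 16 (size 1, align 1) → ends 17
  prio at 17 (size 1, align 1) → ends 18
  lock at 18 (size 11, align 1) → ends 29
  pad 3 to align 4 for refcount
  refcount at 32 (size 4, align 4) → ends 36
  pad 4 to align 8 for rss
  rss at 40 (size 8, align 8) → ends 48
  total 48 bytes, alignment 8
packed(1) layout:
  uid at 0 (size 4, align 1) → ends 4
  pid at 4 (size 4, align 1) → ends 8
  state at 8 (size 8, align 1) → ends 16
  cpu at 16 (size 1, align 1) → ends 17
  prio at 17 (size 1, align 1) → ends 18
  lock at 18 (size 11, align 1) → ends 29
  refcount at 29 (size 4, align 1) → ends 33
  rss at 33 (size 8, align 1) → ends 41
  total 41 bytes, alignment 1
48 − 41 = 7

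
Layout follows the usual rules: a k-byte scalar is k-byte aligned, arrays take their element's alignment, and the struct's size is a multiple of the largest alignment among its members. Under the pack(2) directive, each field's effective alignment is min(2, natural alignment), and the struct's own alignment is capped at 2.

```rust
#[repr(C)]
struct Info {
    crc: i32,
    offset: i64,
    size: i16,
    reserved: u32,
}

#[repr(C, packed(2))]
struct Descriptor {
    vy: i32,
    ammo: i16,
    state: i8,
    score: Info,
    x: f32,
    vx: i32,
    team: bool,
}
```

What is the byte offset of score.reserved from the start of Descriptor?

28

Info: 0..4  crc  (4B, 4-aligned); 4..8  -- padding (4B); 8..16  offset  (8B, 8-aligned); 16..18  size  (2B, 2-aligned); 18..20  -- padding (2B); 20..24  reserved  (4B, 4-aligned); sizeof = 24, alignof = 8
0..4  vy  (4B, 2-aligned)
4..6  ammo  (2B, 2-aligned)
6..7  state  (1B, 1-aligned)
7..8  -- padding (1B)
8..32  score  (24B, 2-aligned)
within Info: reserved at 20
8 + 20 = 28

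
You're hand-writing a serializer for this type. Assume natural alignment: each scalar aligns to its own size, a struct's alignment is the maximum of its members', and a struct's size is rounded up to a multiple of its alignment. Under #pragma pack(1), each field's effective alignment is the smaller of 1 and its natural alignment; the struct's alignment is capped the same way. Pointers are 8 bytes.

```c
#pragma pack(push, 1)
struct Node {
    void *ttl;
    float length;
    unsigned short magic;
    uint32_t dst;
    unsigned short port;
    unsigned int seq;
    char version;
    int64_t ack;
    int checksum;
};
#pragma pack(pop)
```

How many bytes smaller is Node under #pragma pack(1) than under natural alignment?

11

natural layout:
  0..8  ttl  (8B, 8-aligned)
  8..12  length  (4B, 4-aligned)
  12..14  magic  (2B, 2-aligned)
  14..16  -- padding (2B)
  16..20  dst  (4B, 4-aligned)
  20..22  port  (2B, 2-aligned)
  22..24  -- padding (2B)
  24..28  seq  (4B, 4-aligned)
  28..29  version  (1B, 1-aligned)
  29..32  -- padding (3B)
  32..40  ack  (8B, 8-aligned)
  40..44  checksum  (4B, 4-aligned)
  44..48  -- tail padding (4B)
  sizeof = 48, alignof = 8
packed(1) layout:
  0..8  ttl  (8B, 1-aligned)
  8..12  length  (4B, 1-aligned)
  12..14  magic  (2B, 1-aligned)
  14..18  dst  (4B, 1-aligned)
  18..20  port  (2B, 1-aligned)
  20..24  seq  (4B, 1-aligned)
  24..25  version  (1B, 1-aligned)
  25..33  ack  (8B, 1-aligned)
  33..37  checksum  (4B, 1-aligned)
  sizeof = 37, alignof = 1
48 − 37 = 11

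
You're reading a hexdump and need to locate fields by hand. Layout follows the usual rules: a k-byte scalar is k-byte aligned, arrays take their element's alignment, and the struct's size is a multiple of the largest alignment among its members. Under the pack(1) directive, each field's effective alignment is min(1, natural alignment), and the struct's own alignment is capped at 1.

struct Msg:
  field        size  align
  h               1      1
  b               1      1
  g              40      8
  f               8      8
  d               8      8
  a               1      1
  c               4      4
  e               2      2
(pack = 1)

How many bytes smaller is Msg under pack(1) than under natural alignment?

natural layout:
  h at 0 (size 1, align 1) → ends 1
  b at 1 (size 1, align 1) → ends 2
  pad 6 to align 8 for g
  g at 8 (size 40, align 8) → ends 48
  f at 48 (size 8, align 8) → ends 56
  d at 56 (size 8, align 8) → ends 64
  a at 64 (size 1, align 1) → ends 65
  pad 3 to align 4 for c
  c at 68 (size 4, align 4) → ends 72
  e at 72 (size 2, align 2) → ends 74
  tail pad 6 to reach multiple of 8
  total 80 bytes, alignment 8
packed(1) layout:
  h at 0 (size 1, align 1) → ends 1
  b at 1 (size 1, align 1) → ends 2
  g at 2 (size 40, align 1) → ends 42
  f at 42 (size 8, align 1) → ends 50
  d at 50 (size 8, align 1) → ends 58
  a at 58 (size 1, align 1) → ends 59
  c at 59 (size 4, align 1) → ends 63
  e at 63 (size 2, align 1) → ends 65
  total 65 bytes, alignment 1
80 − 65 = 15

15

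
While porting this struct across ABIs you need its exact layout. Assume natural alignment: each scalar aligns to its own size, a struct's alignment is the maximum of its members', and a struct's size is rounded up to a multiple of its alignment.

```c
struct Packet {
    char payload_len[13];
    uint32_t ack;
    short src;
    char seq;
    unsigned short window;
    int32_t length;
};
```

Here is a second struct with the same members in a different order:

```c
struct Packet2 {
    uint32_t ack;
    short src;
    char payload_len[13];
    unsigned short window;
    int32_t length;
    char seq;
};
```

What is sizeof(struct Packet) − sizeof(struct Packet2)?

payload_len at 0 (size 13, align 1) → ends 13
pad 3 to align 4 for ack
ack at 16 (size 4, align 4) → ends 20
src at 20 (size 2, align 2) → ends 22
seq at 22 (size 1, align 1) → ends 23
pad 1 to align 2 for window
window at 24 (size 2, align 2) → ends 26
pad 2 to align 4 for length
length at 28 (size 4, align 4) → ends 32
total 32 bytes, alignment 4
— Packet2 —
ack at 0 (size 4, align 4) → ends 4
src at 4 (size 2, align 2) → ends 6
payload_len at 6 (size 13, align 1) → ends 19
pad 1 to align 2 for window
window at 20 (size 2, align 2) → ends 22
pad 2 to align 4 for length
length at 24 (size 4, align 4) → ends 28
seq at 28 (size 1, align 1) → ends 29
tail pad 3 to reach multiple of 4
total 32 bytes, alignment 4
32 − 32 = 0

0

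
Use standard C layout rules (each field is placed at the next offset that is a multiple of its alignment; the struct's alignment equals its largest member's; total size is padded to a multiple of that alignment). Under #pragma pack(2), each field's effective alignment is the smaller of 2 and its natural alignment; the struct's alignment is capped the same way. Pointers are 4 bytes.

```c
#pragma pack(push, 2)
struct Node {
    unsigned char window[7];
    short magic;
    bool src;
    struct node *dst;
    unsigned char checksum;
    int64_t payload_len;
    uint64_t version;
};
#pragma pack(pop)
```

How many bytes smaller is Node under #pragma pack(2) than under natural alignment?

natural layout:
  window at 0 (size 7, align 1) → ends 7
  pad 1 to align 2 for magic
  magic at 8 (size 2, align 2) → ends 10
  src at 10 (size 1, align 1) → ends 11
  pad 1 to align 4 for dst
  dst at 12 (size 4, align 4) → ends 16
  checksum at 16 (size 1, align 1) → ends 17
  pad 7 to align 8 for payload_len
  payload_len at 24 (size 8, align 8) → ends 32
  version at 32 (size 8, align 8) → ends 40
  total 40 bytes, alignment 8
packed(2) layout:
  window at 0 (size 7, align 1) → ends 7
  pad 1 to align 2 for magic
  magic at 8 (size 2, align 2) → ends 10
  src at 10 (size 1, align 1) → ends 11
  pad 1 to align 2 for dst
  dst at 12 (size 4, align 2) → ends 16
  checksum at 16 (size 1, align 1) → ends 17
  pad 1 to align 2 for payload_len
  payload_len at 18 (size 8, align 2) → ends 26
  version at 26 (size 8, align 2) → ends 34
  total 34 bytes, alignment 2
40 − 34 = 6

6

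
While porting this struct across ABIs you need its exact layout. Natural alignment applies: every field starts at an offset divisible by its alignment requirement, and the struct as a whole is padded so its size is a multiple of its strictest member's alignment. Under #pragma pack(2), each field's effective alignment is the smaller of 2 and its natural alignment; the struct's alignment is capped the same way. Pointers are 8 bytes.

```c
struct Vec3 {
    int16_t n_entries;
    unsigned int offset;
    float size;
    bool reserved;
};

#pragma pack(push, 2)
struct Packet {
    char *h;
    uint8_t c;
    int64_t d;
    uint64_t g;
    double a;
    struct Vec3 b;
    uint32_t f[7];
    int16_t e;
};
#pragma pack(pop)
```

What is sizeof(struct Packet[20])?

1600

Vec3: 0..2  n_entries  (2B, 2-aligned); 2..4  -- padding (2B); 4..8  offset  (4B, 4-aligned); 8..12  size  (4B, 4-aligned); 12..13  reserved  (1B, 1-aligned); 13..16  -- tail padding (3B); sizeof = 16, alignof = 4
0..8  h  (8B, 2-aligned)
8..9  c  (1B, 1-aligned)
9..10  -- padding (1B)
10..18  d  (8B, 2-aligned)
18..26  g  (8B, 2-aligned)
26..34  a  (8B, 2-aligned)
34..50  b  (16B, 2-aligned)
50..78  f  (28B, 2-aligned)
78..80  e  (2B, 2-aligned)
sizeof = 80, alignof = 2
array of 20: 20 × 80 = 1600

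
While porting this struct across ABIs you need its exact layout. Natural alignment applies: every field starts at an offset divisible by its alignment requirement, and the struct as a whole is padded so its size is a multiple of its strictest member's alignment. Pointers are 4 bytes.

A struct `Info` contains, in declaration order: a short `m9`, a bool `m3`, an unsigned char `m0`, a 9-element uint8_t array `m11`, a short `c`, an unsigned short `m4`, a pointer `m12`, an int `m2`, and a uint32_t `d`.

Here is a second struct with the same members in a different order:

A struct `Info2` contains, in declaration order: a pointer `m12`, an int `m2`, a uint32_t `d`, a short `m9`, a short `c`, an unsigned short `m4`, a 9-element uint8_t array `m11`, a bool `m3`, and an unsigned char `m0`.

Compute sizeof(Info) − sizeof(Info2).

@0: m9 [2B, align 2] → 2
@2: m3 [1B, align 1] → 3
@3: m0 [1B, align 1] → 4
@4: m11 [9B, align 1] → 13
+1 pad (align 2)
@14: c [2B, align 2] → 16
@16: m4 [2B, align 2] → 18
+2 pad (align 4)
@20: m12 [4B, align 4] → 24
@24: m2 [4B, align 4] → 28
@28: d [4B, align 4] → 32
size 32, align 4
— Info2 —
@0: m12 [4B, align 4] → 4
@4: m2 [4B, align 4] → 8
@8: d [4B, align 4] → 12
@12: m9 [2B, align 2] → 14
@14: c [2B, align 2] → 16
@16: m4 [2B, align 2] → 18
@18: m11 [9B, align 1] → 27
@27: m3 [1B, align 1] → 28
@28: m0 [1B, align 1] → 29
+3 tail pad (align 4)
size 32, align 4
32 − 32 = 0

0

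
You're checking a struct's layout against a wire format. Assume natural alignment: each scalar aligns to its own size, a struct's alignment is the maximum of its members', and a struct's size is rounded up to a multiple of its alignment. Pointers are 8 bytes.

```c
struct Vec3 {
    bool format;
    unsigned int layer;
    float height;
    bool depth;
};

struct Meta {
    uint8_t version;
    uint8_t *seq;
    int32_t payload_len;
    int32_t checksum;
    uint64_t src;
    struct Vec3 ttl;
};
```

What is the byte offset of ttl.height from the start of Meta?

Vec3: @0: format [1B, align 1] → 1; +3 pad (align 4); @4: layer [4B, align 4] → 8; @8: height [4B, align 4] → 12; @12: depth [1B, align 1] → 13; +3 tail pad (align 4); size 16, align 4
@0: version [1B, align 1] → 1
+7 pad (align 8)
@8: seq [8B, align 8] → 16
@16: payload_len [4B, align 4] → 20
@20: checksum [4B, align 4] → 24
@24: src [8B, align 8] → 32
@32: ttl [16B, align 4] → 48
within Vec3: height at 8
32 + 8 = 40

40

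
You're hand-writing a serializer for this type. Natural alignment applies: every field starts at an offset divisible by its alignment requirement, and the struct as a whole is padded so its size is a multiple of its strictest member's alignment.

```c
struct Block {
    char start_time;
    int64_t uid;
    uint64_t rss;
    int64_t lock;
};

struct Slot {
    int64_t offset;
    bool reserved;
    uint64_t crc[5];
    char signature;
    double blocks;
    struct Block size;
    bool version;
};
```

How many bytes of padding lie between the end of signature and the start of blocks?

Block: @0: start_time [1B, align 1] → 1; +7 pad (align 8); @8: uid [8B, align 8] → 16; @16: rss [8B, align 8] → 24; @24: lock [8B, align 8] → 32; size 32, align 8
@0: offset [8B, align 8] → 8
@8: reserved [1B, align 1] → 9
+7 pad (align 8)
@16: crc [40B, align 8] → 56
@56: signature [1B, align 1] → 57
+7 pad (align 8)
@64: blocks [8B, align 8] → 72

7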